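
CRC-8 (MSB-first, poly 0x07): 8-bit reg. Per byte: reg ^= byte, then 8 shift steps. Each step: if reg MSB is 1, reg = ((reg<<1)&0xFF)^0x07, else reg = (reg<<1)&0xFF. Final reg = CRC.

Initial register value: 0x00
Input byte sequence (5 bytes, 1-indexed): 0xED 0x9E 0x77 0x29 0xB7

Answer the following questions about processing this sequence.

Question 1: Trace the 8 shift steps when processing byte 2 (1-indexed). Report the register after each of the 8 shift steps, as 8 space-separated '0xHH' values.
Answer: 0x26 0x4C 0x98 0x37 0x6E 0xDC 0xBF 0x79

Derivation:
After byte 1 (0xED): reg=0x8D
Register before byte 2: 0x8D
After XOR with byte 0x9E: 0x13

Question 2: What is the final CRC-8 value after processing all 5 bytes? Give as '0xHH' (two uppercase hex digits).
After byte 1 (0xED): reg=0x8D
After byte 2 (0x9E): reg=0x79
After byte 3 (0x77): reg=0x2A
After byte 4 (0x29): reg=0x09
After byte 5 (0xB7): reg=0x33

Answer: 0x33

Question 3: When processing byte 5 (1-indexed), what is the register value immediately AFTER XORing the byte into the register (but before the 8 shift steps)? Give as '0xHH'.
Register before byte 5: 0x09
Byte 5: 0xB7
0x09 XOR 0xB7 = 0xBE

Answer: 0xBE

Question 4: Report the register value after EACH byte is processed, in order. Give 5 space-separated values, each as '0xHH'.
0x8D 0x79 0x2A 0x09 0x33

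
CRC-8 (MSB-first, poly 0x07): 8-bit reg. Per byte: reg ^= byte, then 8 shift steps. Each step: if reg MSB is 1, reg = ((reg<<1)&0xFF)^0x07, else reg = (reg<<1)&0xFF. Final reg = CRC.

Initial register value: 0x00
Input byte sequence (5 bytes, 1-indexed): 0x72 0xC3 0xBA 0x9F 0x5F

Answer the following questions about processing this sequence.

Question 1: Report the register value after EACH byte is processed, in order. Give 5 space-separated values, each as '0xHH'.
0x59 0xCF 0x4C 0x37 0x1F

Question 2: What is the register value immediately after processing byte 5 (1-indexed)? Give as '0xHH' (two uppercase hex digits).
Answer: 0x1F

Derivation:
After byte 1 (0x72): reg=0x59
After byte 2 (0xC3): reg=0xCF
After byte 3 (0xBA): reg=0x4C
After byte 4 (0x9F): reg=0x37
After byte 5 (0x5F): reg=0x1F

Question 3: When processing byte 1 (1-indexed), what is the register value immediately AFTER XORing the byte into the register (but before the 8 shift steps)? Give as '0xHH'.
Answer: 0x72

Derivation:
Register before byte 1: 0x00
Byte 1: 0x72
0x00 XOR 0x72 = 0x72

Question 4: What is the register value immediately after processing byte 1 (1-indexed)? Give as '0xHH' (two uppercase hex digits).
Answer: 0x59

Derivation:
After byte 1 (0x72): reg=0x59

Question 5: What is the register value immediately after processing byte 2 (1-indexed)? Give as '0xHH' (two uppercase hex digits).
After byte 1 (0x72): reg=0x59
After byte 2 (0xC3): reg=0xCF

Answer: 0xCF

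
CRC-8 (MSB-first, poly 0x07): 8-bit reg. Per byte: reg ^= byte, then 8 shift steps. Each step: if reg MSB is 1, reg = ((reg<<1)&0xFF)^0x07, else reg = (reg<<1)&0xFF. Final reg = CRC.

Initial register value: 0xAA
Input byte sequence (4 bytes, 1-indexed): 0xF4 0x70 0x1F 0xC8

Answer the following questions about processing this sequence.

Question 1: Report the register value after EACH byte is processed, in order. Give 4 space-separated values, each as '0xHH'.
0x9D 0x8D 0xF7 0xBD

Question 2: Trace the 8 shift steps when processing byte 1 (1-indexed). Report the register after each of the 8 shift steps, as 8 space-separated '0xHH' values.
Register before byte 1: 0xAA
After XOR with byte 0xF4: 0x5E

Answer: 0xBC 0x7F 0xFE 0xFB 0xF1 0xE5 0xCD 0x9D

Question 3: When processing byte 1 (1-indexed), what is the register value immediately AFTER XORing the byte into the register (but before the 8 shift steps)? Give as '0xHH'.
Register before byte 1: 0xAA
Byte 1: 0xF4
0xAA XOR 0xF4 = 0x5E

Answer: 0x5E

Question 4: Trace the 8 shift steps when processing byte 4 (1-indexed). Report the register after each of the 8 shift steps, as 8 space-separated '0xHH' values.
Answer: 0x7E 0xFC 0xFF 0xF9 0xF5 0xED 0xDD 0xBD

Derivation:
After byte 1 (0xF4): reg=0x9D
After byte 2 (0x70): reg=0x8D
After byte 3 (0x1F): reg=0xF7
Register before byte 4: 0xF7
After XOR with byte 0xC8: 0x3F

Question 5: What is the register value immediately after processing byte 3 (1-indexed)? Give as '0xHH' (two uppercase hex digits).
Answer: 0xF7

Derivation:
After byte 1 (0xF4): reg=0x9D
After byte 2 (0x70): reg=0x8D
After byte 3 (0x1F): reg=0xF7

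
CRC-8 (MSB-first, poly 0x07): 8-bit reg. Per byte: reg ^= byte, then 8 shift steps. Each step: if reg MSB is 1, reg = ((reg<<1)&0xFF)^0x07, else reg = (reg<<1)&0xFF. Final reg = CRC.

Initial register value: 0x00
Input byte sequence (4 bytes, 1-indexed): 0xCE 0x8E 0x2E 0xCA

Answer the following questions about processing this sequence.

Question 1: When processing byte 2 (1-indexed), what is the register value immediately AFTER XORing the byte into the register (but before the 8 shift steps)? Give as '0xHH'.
Register before byte 2: 0x64
Byte 2: 0x8E
0x64 XOR 0x8E = 0xEA

Answer: 0xEA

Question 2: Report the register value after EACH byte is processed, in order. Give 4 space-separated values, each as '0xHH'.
0x64 0x98 0x0B 0x49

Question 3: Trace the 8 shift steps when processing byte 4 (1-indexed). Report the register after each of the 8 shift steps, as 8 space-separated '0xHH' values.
Answer: 0x85 0x0D 0x1A 0x34 0x68 0xD0 0xA7 0x49

Derivation:
After byte 1 (0xCE): reg=0x64
After byte 2 (0x8E): reg=0x98
After byte 3 (0x2E): reg=0x0B
Register before byte 4: 0x0B
After XOR with byte 0xCA: 0xC1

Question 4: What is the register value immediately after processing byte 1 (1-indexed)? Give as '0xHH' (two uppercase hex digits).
Answer: 0x64

Derivation:
After byte 1 (0xCE): reg=0x64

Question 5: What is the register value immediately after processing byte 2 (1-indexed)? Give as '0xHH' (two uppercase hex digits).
Answer: 0x98

Derivation:
After byte 1 (0xCE): reg=0x64
After byte 2 (0x8E): reg=0x98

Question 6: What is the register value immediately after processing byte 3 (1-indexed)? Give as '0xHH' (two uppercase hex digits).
Answer: 0x0B

Derivation:
After byte 1 (0xCE): reg=0x64
After byte 2 (0x8E): reg=0x98
After byte 3 (0x2E): reg=0x0B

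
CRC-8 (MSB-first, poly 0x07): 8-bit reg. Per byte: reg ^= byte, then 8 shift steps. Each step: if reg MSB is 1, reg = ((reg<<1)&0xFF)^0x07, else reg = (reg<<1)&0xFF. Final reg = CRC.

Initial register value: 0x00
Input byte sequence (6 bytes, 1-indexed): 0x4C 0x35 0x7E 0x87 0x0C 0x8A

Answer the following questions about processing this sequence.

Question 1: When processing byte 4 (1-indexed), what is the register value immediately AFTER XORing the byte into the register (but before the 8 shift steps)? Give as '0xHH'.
Register before byte 4: 0xB9
Byte 4: 0x87
0xB9 XOR 0x87 = 0x3E

Answer: 0x3E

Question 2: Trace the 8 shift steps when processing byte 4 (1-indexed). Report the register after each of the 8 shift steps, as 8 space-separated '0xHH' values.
Answer: 0x7C 0xF8 0xF7 0xE9 0xD5 0xAD 0x5D 0xBA

Derivation:
After byte 1 (0x4C): reg=0xE3
After byte 2 (0x35): reg=0x2C
After byte 3 (0x7E): reg=0xB9
Register before byte 4: 0xB9
After XOR with byte 0x87: 0x3E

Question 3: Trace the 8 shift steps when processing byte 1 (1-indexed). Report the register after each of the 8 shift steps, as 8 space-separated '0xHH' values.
Register before byte 1: 0x00
After XOR with byte 0x4C: 0x4C

Answer: 0x98 0x37 0x6E 0xDC 0xBF 0x79 0xF2 0xE3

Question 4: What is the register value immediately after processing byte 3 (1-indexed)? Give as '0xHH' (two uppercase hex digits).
Answer: 0xB9

Derivation:
After byte 1 (0x4C): reg=0xE3
After byte 2 (0x35): reg=0x2C
After byte 3 (0x7E): reg=0xB9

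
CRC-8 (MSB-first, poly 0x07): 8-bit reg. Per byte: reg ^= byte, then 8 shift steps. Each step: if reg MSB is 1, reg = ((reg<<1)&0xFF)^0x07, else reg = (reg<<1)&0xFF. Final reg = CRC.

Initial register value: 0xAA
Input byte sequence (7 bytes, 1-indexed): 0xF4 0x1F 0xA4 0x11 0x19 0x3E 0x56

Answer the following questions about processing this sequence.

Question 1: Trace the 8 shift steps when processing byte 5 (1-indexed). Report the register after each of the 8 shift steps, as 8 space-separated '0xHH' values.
Answer: 0xF9 0xF5 0xED 0xDD 0xBD 0x7D 0xFA 0xF3

Derivation:
After byte 1 (0xF4): reg=0x9D
After byte 2 (0x1F): reg=0x87
After byte 3 (0xA4): reg=0xE9
After byte 4 (0x11): reg=0xE6
Register before byte 5: 0xE6
After XOR with byte 0x19: 0xFF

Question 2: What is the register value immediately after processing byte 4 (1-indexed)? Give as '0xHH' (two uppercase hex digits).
After byte 1 (0xF4): reg=0x9D
After byte 2 (0x1F): reg=0x87
After byte 3 (0xA4): reg=0xE9
After byte 4 (0x11): reg=0xE6

Answer: 0xE6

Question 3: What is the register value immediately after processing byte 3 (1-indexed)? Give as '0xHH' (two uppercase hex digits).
Answer: 0xE9

Derivation:
After byte 1 (0xF4): reg=0x9D
After byte 2 (0x1F): reg=0x87
After byte 3 (0xA4): reg=0xE9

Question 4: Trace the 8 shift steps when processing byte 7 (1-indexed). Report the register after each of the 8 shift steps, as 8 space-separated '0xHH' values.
Answer: 0x76 0xEC 0xDF 0xB9 0x75 0xEA 0xD3 0xA1

Derivation:
After byte 1 (0xF4): reg=0x9D
After byte 2 (0x1F): reg=0x87
After byte 3 (0xA4): reg=0xE9
After byte 4 (0x11): reg=0xE6
After byte 5 (0x19): reg=0xF3
After byte 6 (0x3E): reg=0x6D
Register before byte 7: 0x6D
After XOR with byte 0x56: 0x3B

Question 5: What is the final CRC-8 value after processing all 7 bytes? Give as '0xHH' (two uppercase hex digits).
Answer: 0xA1

Derivation:
After byte 1 (0xF4): reg=0x9D
After byte 2 (0x1F): reg=0x87
After byte 3 (0xA4): reg=0xE9
After byte 4 (0x11): reg=0xE6
After byte 5 (0x19): reg=0xF3
After byte 6 (0x3E): reg=0x6D
After byte 7 (0x56): reg=0xA1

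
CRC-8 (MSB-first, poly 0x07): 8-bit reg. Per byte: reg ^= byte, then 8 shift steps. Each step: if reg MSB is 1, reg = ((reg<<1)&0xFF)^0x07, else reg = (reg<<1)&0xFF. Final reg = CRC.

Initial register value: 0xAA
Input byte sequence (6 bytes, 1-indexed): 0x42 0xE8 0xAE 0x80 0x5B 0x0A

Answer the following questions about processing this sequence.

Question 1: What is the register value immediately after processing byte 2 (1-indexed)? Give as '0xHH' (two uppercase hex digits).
Answer: 0x7D

Derivation:
After byte 1 (0x42): reg=0x96
After byte 2 (0xE8): reg=0x7D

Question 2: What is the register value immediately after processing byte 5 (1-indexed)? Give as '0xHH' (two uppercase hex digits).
Answer: 0xA2

Derivation:
After byte 1 (0x42): reg=0x96
After byte 2 (0xE8): reg=0x7D
After byte 3 (0xAE): reg=0x37
After byte 4 (0x80): reg=0x0C
After byte 5 (0x5B): reg=0xA2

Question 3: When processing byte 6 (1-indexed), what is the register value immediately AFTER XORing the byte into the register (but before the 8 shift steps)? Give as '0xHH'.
Answer: 0xA8

Derivation:
Register before byte 6: 0xA2
Byte 6: 0x0A
0xA2 XOR 0x0A = 0xA8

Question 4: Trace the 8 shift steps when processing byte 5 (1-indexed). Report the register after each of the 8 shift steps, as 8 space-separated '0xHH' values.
After byte 1 (0x42): reg=0x96
After byte 2 (0xE8): reg=0x7D
After byte 3 (0xAE): reg=0x37
After byte 4 (0x80): reg=0x0C
Register before byte 5: 0x0C
After XOR with byte 0x5B: 0x57

Answer: 0xAE 0x5B 0xB6 0x6B 0xD6 0xAB 0x51 0xA2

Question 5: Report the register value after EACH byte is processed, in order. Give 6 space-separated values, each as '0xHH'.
0x96 0x7D 0x37 0x0C 0xA2 0x51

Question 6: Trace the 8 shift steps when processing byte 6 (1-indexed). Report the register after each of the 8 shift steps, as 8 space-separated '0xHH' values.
Answer: 0x57 0xAE 0x5B 0xB6 0x6B 0xD6 0xAB 0x51

Derivation:
After byte 1 (0x42): reg=0x96
After byte 2 (0xE8): reg=0x7D
After byte 3 (0xAE): reg=0x37
After byte 4 (0x80): reg=0x0C
After byte 5 (0x5B): reg=0xA2
Register before byte 6: 0xA2
After XOR with byte 0x0A: 0xA8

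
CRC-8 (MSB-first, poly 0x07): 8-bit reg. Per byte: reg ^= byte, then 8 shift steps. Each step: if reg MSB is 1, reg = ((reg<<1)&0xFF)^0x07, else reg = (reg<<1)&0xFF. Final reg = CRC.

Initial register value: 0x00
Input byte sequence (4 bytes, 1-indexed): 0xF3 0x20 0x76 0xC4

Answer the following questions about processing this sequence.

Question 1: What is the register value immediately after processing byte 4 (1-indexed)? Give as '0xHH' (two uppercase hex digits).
After byte 1 (0xF3): reg=0xD7
After byte 2 (0x20): reg=0xCB
After byte 3 (0x76): reg=0x3A
After byte 4 (0xC4): reg=0xF4

Answer: 0xF4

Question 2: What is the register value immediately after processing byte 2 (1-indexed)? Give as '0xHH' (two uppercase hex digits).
After byte 1 (0xF3): reg=0xD7
After byte 2 (0x20): reg=0xCB

Answer: 0xCB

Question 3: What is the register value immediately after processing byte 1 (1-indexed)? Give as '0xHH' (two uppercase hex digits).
After byte 1 (0xF3): reg=0xD7

Answer: 0xD7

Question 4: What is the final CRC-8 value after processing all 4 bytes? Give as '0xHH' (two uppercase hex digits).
After byte 1 (0xF3): reg=0xD7
After byte 2 (0x20): reg=0xCB
After byte 3 (0x76): reg=0x3A
After byte 4 (0xC4): reg=0xF4

Answer: 0xF4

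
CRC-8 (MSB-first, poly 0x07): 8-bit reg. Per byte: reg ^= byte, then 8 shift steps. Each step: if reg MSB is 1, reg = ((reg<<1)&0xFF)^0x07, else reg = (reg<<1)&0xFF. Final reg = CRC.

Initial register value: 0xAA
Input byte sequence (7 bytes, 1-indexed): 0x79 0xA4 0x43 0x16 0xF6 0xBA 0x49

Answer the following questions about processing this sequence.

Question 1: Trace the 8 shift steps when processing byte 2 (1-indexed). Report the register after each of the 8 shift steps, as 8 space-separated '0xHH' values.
Answer: 0x21 0x42 0x84 0x0F 0x1E 0x3C 0x78 0xF0

Derivation:
After byte 1 (0x79): reg=0x37
Register before byte 2: 0x37
After XOR with byte 0xA4: 0x93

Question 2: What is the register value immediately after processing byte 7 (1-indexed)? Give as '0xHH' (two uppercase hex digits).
Answer: 0x50

Derivation:
After byte 1 (0x79): reg=0x37
After byte 2 (0xA4): reg=0xF0
After byte 3 (0x43): reg=0x10
After byte 4 (0x16): reg=0x12
After byte 5 (0xF6): reg=0xB2
After byte 6 (0xBA): reg=0x38
After byte 7 (0x49): reg=0x50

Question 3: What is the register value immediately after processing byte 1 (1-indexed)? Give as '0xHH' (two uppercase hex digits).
After byte 1 (0x79): reg=0x37

Answer: 0x37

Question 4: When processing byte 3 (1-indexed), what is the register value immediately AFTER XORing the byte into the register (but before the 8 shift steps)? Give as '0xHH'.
Register before byte 3: 0xF0
Byte 3: 0x43
0xF0 XOR 0x43 = 0xB3

Answer: 0xB3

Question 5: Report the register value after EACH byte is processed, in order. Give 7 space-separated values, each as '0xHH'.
0x37 0xF0 0x10 0x12 0xB2 0x38 0x50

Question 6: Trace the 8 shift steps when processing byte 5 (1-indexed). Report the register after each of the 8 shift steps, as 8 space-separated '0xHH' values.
After byte 1 (0x79): reg=0x37
After byte 2 (0xA4): reg=0xF0
After byte 3 (0x43): reg=0x10
After byte 4 (0x16): reg=0x12
Register before byte 5: 0x12
After XOR with byte 0xF6: 0xE4

Answer: 0xCF 0x99 0x35 0x6A 0xD4 0xAF 0x59 0xB2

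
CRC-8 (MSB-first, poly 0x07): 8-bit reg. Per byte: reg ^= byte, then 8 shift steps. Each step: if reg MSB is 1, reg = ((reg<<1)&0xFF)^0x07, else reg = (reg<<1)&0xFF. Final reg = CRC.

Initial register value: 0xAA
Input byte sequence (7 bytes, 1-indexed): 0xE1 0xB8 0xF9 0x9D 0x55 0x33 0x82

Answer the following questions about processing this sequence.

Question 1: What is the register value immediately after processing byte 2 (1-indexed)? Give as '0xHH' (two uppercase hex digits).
After byte 1 (0xE1): reg=0xF6
After byte 2 (0xB8): reg=0xED

Answer: 0xED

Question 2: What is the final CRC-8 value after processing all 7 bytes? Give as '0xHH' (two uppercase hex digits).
After byte 1 (0xE1): reg=0xF6
After byte 2 (0xB8): reg=0xED
After byte 3 (0xF9): reg=0x6C
After byte 4 (0x9D): reg=0xD9
After byte 5 (0x55): reg=0xAD
After byte 6 (0x33): reg=0xD3
After byte 7 (0x82): reg=0xB0

Answer: 0xB0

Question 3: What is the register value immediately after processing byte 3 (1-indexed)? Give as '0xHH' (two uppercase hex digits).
After byte 1 (0xE1): reg=0xF6
After byte 2 (0xB8): reg=0xED
After byte 3 (0xF9): reg=0x6C

Answer: 0x6C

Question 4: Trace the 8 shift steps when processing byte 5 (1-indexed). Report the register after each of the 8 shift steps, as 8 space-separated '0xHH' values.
After byte 1 (0xE1): reg=0xF6
After byte 2 (0xB8): reg=0xED
After byte 3 (0xF9): reg=0x6C
After byte 4 (0x9D): reg=0xD9
Register before byte 5: 0xD9
After XOR with byte 0x55: 0x8C

Answer: 0x1F 0x3E 0x7C 0xF8 0xF7 0xE9 0xD5 0xAD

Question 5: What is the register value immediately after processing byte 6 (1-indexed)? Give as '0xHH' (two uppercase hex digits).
Answer: 0xD3

Derivation:
After byte 1 (0xE1): reg=0xF6
After byte 2 (0xB8): reg=0xED
After byte 3 (0xF9): reg=0x6C
After byte 4 (0x9D): reg=0xD9
After byte 5 (0x55): reg=0xAD
After byte 6 (0x33): reg=0xD3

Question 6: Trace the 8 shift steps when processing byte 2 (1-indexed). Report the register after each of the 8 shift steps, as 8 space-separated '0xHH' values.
Answer: 0x9C 0x3F 0x7E 0xFC 0xFF 0xF9 0xF5 0xED

Derivation:
After byte 1 (0xE1): reg=0xF6
Register before byte 2: 0xF6
After XOR with byte 0xB8: 0x4E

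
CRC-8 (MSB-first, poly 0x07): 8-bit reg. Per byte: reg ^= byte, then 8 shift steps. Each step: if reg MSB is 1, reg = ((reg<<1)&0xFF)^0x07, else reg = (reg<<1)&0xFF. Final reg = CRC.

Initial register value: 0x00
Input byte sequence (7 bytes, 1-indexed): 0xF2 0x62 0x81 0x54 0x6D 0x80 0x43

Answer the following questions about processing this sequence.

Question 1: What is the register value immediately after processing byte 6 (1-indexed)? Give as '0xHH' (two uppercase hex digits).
Answer: 0x38

Derivation:
After byte 1 (0xF2): reg=0xD0
After byte 2 (0x62): reg=0x17
After byte 3 (0x81): reg=0xEB
After byte 4 (0x54): reg=0x34
After byte 5 (0x6D): reg=0x88
After byte 6 (0x80): reg=0x38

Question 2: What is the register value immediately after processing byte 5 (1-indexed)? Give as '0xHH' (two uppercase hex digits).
Answer: 0x88

Derivation:
After byte 1 (0xF2): reg=0xD0
After byte 2 (0x62): reg=0x17
After byte 3 (0x81): reg=0xEB
After byte 4 (0x54): reg=0x34
After byte 5 (0x6D): reg=0x88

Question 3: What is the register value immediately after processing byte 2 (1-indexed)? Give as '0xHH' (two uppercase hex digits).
After byte 1 (0xF2): reg=0xD0
After byte 2 (0x62): reg=0x17

Answer: 0x17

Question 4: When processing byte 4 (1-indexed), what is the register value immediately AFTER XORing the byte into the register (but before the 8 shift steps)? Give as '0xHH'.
Answer: 0xBF

Derivation:
Register before byte 4: 0xEB
Byte 4: 0x54
0xEB XOR 0x54 = 0xBF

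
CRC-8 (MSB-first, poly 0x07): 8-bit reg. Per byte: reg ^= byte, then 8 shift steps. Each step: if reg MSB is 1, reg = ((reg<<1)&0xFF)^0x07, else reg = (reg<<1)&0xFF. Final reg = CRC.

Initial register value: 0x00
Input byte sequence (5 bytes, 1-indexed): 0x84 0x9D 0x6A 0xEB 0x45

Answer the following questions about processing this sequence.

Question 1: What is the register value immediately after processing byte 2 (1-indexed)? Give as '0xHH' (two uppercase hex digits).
Answer: 0x38

Derivation:
After byte 1 (0x84): reg=0x95
After byte 2 (0x9D): reg=0x38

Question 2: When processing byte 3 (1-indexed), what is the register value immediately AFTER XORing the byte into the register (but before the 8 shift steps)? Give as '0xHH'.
Register before byte 3: 0x38
Byte 3: 0x6A
0x38 XOR 0x6A = 0x52

Answer: 0x52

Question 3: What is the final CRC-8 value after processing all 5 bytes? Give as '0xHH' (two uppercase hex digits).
Answer: 0xFA

Derivation:
After byte 1 (0x84): reg=0x95
After byte 2 (0x9D): reg=0x38
After byte 3 (0x6A): reg=0xB9
After byte 4 (0xEB): reg=0xB9
After byte 5 (0x45): reg=0xFA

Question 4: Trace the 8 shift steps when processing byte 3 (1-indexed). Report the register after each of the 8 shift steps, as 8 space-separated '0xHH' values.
After byte 1 (0x84): reg=0x95
After byte 2 (0x9D): reg=0x38
Register before byte 3: 0x38
After XOR with byte 0x6A: 0x52

Answer: 0xA4 0x4F 0x9E 0x3B 0x76 0xEC 0xDF 0xB9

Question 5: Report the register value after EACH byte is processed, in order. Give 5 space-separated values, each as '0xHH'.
0x95 0x38 0xB9 0xB9 0xFA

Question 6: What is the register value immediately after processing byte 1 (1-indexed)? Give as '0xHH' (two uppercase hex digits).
Answer: 0x95

Derivation:
After byte 1 (0x84): reg=0x95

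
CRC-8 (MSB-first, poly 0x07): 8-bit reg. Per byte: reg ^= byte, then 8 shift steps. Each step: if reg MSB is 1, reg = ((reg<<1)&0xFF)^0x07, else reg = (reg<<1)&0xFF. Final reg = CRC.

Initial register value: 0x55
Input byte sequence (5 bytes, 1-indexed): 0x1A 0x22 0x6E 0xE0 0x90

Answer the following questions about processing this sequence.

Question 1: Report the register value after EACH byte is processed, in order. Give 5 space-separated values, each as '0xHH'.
0xEA 0x76 0x48 0x51 0x49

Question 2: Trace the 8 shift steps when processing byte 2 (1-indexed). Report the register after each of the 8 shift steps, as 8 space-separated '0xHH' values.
After byte 1 (0x1A): reg=0xEA
Register before byte 2: 0xEA
After XOR with byte 0x22: 0xC8

Answer: 0x97 0x29 0x52 0xA4 0x4F 0x9E 0x3B 0x76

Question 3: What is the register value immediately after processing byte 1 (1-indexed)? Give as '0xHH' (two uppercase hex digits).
Answer: 0xEA

Derivation:
After byte 1 (0x1A): reg=0xEA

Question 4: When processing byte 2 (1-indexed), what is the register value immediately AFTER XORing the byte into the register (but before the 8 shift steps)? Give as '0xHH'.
Register before byte 2: 0xEA
Byte 2: 0x22
0xEA XOR 0x22 = 0xC8

Answer: 0xC8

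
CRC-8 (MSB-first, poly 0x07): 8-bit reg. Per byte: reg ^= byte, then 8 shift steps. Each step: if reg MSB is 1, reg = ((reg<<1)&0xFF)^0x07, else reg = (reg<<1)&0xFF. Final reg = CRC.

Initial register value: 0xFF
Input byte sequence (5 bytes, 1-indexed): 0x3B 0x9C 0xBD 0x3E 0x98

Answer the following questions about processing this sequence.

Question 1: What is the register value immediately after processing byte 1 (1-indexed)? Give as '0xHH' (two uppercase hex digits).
After byte 1 (0x3B): reg=0x52

Answer: 0x52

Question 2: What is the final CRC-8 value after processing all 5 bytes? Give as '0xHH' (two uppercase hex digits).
After byte 1 (0x3B): reg=0x52
After byte 2 (0x9C): reg=0x64
After byte 3 (0xBD): reg=0x01
After byte 4 (0x3E): reg=0xBD
After byte 5 (0x98): reg=0xFB

Answer: 0xFB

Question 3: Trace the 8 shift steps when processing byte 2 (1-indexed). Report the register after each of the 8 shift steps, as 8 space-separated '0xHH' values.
Answer: 0x9B 0x31 0x62 0xC4 0x8F 0x19 0x32 0x64

Derivation:
After byte 1 (0x3B): reg=0x52
Register before byte 2: 0x52
After XOR with byte 0x9C: 0xCE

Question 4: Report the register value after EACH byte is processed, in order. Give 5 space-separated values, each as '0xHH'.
0x52 0x64 0x01 0xBD 0xFB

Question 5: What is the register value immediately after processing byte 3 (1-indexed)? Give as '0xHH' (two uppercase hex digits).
Answer: 0x01

Derivation:
After byte 1 (0x3B): reg=0x52
After byte 2 (0x9C): reg=0x64
After byte 3 (0xBD): reg=0x01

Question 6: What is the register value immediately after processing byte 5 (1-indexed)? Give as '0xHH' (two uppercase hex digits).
After byte 1 (0x3B): reg=0x52
After byte 2 (0x9C): reg=0x64
After byte 3 (0xBD): reg=0x01
After byte 4 (0x3E): reg=0xBD
After byte 5 (0x98): reg=0xFB

Answer: 0xFB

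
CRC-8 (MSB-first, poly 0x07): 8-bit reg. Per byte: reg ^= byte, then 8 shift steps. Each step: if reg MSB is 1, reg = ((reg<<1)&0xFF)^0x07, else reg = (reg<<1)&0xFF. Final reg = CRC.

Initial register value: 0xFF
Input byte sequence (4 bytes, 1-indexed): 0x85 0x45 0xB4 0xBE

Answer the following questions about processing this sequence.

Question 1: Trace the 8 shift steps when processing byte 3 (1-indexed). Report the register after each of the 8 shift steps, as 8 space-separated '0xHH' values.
After byte 1 (0x85): reg=0x61
After byte 2 (0x45): reg=0xFC
Register before byte 3: 0xFC
After XOR with byte 0xB4: 0x48

Answer: 0x90 0x27 0x4E 0x9C 0x3F 0x7E 0xFC 0xFF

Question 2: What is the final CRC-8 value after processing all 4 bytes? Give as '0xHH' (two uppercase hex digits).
Answer: 0xC0

Derivation:
After byte 1 (0x85): reg=0x61
After byte 2 (0x45): reg=0xFC
After byte 3 (0xB4): reg=0xFF
After byte 4 (0xBE): reg=0xC0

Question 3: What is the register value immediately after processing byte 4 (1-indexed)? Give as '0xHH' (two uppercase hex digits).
After byte 1 (0x85): reg=0x61
After byte 2 (0x45): reg=0xFC
After byte 3 (0xB4): reg=0xFF
After byte 4 (0xBE): reg=0xC0

Answer: 0xC0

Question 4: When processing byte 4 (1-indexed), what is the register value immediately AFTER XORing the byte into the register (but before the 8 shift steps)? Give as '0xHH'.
Register before byte 4: 0xFF
Byte 4: 0xBE
0xFF XOR 0xBE = 0x41

Answer: 0x41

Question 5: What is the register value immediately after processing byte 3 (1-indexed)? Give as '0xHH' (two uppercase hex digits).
After byte 1 (0x85): reg=0x61
After byte 2 (0x45): reg=0xFC
After byte 3 (0xB4): reg=0xFF

Answer: 0xFF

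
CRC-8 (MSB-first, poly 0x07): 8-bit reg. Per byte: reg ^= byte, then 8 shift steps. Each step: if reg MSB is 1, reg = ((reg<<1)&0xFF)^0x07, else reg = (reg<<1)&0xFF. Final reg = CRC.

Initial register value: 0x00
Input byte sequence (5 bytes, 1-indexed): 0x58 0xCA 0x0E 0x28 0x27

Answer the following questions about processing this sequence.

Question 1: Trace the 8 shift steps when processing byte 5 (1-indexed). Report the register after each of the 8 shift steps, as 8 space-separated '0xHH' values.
Answer: 0xDE 0xBB 0x71 0xE2 0xC3 0x81 0x05 0x0A

Derivation:
After byte 1 (0x58): reg=0x8F
After byte 2 (0xCA): reg=0xDC
After byte 3 (0x0E): reg=0x30
After byte 4 (0x28): reg=0x48
Register before byte 5: 0x48
After XOR with byte 0x27: 0x6F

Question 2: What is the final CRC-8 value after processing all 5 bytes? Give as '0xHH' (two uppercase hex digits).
Answer: 0x0A

Derivation:
After byte 1 (0x58): reg=0x8F
After byte 2 (0xCA): reg=0xDC
After byte 3 (0x0E): reg=0x30
After byte 4 (0x28): reg=0x48
After byte 5 (0x27): reg=0x0A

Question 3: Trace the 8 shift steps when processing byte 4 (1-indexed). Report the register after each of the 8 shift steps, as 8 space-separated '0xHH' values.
After byte 1 (0x58): reg=0x8F
After byte 2 (0xCA): reg=0xDC
After byte 3 (0x0E): reg=0x30
Register before byte 4: 0x30
After XOR with byte 0x28: 0x18

Answer: 0x30 0x60 0xC0 0x87 0x09 0x12 0x24 0x48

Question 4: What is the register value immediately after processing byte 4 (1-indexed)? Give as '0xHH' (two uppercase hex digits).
Answer: 0x48

Derivation:
After byte 1 (0x58): reg=0x8F
After byte 2 (0xCA): reg=0xDC
After byte 3 (0x0E): reg=0x30
After byte 4 (0x28): reg=0x48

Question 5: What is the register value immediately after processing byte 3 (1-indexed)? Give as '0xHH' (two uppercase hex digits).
After byte 1 (0x58): reg=0x8F
After byte 2 (0xCA): reg=0xDC
After byte 3 (0x0E): reg=0x30

Answer: 0x30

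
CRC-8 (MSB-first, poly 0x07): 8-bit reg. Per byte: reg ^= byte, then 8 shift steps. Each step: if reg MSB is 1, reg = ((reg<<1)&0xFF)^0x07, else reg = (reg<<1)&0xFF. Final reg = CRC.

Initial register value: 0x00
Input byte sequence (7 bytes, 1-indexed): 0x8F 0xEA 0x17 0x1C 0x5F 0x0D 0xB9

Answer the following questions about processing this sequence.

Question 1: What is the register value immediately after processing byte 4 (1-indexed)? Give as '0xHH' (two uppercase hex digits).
Answer: 0xC2

Derivation:
After byte 1 (0x8F): reg=0xA4
After byte 2 (0xEA): reg=0xED
After byte 3 (0x17): reg=0xE8
After byte 4 (0x1C): reg=0xC2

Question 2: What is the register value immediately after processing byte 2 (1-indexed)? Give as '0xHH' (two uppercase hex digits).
Answer: 0xED

Derivation:
After byte 1 (0x8F): reg=0xA4
After byte 2 (0xEA): reg=0xED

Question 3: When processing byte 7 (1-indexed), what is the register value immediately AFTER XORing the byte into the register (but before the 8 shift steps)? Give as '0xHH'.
Register before byte 7: 0x2B
Byte 7: 0xB9
0x2B XOR 0xB9 = 0x92

Answer: 0x92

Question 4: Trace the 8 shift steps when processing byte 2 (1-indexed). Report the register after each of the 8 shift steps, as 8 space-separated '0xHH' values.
Answer: 0x9C 0x3F 0x7E 0xFC 0xFF 0xF9 0xF5 0xED

Derivation:
After byte 1 (0x8F): reg=0xA4
Register before byte 2: 0xA4
After XOR with byte 0xEA: 0x4E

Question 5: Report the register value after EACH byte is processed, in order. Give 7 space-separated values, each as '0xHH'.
0xA4 0xED 0xE8 0xC2 0xDA 0x2B 0xF7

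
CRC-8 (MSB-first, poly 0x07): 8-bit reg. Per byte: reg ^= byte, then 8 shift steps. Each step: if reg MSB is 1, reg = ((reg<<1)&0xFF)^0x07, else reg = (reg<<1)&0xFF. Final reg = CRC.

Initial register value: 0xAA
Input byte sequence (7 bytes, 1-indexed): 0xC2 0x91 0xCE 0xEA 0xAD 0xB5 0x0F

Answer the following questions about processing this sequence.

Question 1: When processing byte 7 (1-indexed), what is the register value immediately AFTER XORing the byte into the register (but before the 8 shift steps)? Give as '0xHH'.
Answer: 0x1E

Derivation:
Register before byte 7: 0x11
Byte 7: 0x0F
0x11 XOR 0x0F = 0x1E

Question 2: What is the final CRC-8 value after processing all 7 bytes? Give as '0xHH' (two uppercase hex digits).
Answer: 0x5A

Derivation:
After byte 1 (0xC2): reg=0x1F
After byte 2 (0x91): reg=0xA3
After byte 3 (0xCE): reg=0x04
After byte 4 (0xEA): reg=0x84
After byte 5 (0xAD): reg=0xDF
After byte 6 (0xB5): reg=0x11
After byte 7 (0x0F): reg=0x5A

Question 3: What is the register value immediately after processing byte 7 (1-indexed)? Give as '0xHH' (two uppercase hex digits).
Answer: 0x5A

Derivation:
After byte 1 (0xC2): reg=0x1F
After byte 2 (0x91): reg=0xA3
After byte 3 (0xCE): reg=0x04
After byte 4 (0xEA): reg=0x84
After byte 5 (0xAD): reg=0xDF
After byte 6 (0xB5): reg=0x11
After byte 7 (0x0F): reg=0x5A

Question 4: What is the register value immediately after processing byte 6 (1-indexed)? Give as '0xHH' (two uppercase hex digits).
Answer: 0x11

Derivation:
After byte 1 (0xC2): reg=0x1F
After byte 2 (0x91): reg=0xA3
After byte 3 (0xCE): reg=0x04
After byte 4 (0xEA): reg=0x84
After byte 5 (0xAD): reg=0xDF
After byte 6 (0xB5): reg=0x11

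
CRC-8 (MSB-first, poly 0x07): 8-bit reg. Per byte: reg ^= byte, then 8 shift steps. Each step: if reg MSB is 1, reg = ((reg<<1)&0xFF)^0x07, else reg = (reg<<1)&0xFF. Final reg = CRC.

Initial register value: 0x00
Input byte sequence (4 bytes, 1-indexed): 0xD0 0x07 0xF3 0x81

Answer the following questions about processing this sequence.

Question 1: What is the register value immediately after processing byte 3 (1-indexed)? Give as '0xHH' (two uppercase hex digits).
Answer: 0x93

Derivation:
After byte 1 (0xD0): reg=0x3E
After byte 2 (0x07): reg=0xAF
After byte 3 (0xF3): reg=0x93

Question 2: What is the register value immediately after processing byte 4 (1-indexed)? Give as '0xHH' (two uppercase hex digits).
Answer: 0x7E

Derivation:
After byte 1 (0xD0): reg=0x3E
After byte 2 (0x07): reg=0xAF
After byte 3 (0xF3): reg=0x93
After byte 4 (0x81): reg=0x7E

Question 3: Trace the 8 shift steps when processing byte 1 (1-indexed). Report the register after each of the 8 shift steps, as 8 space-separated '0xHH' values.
Answer: 0xA7 0x49 0x92 0x23 0x46 0x8C 0x1F 0x3E

Derivation:
Register before byte 1: 0x00
After XOR with byte 0xD0: 0xD0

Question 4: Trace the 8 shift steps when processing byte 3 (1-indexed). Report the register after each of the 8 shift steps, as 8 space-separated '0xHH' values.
After byte 1 (0xD0): reg=0x3E
After byte 2 (0x07): reg=0xAF
Register before byte 3: 0xAF
After XOR with byte 0xF3: 0x5C

Answer: 0xB8 0x77 0xEE 0xDB 0xB1 0x65 0xCA 0x93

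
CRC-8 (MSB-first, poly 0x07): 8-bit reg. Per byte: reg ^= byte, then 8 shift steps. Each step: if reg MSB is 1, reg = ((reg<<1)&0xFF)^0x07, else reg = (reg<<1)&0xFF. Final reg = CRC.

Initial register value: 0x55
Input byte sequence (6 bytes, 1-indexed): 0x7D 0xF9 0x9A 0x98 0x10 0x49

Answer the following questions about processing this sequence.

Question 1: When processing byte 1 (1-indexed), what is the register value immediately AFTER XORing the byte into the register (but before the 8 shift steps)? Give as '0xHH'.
Answer: 0x28

Derivation:
Register before byte 1: 0x55
Byte 1: 0x7D
0x55 XOR 0x7D = 0x28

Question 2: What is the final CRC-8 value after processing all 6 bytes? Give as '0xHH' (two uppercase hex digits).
After byte 1 (0x7D): reg=0xD8
After byte 2 (0xF9): reg=0xE7
After byte 3 (0x9A): reg=0x74
After byte 4 (0x98): reg=0x8A
After byte 5 (0x10): reg=0xCF
After byte 6 (0x49): reg=0x9B

Answer: 0x9B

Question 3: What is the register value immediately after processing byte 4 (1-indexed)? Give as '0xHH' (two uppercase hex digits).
After byte 1 (0x7D): reg=0xD8
After byte 2 (0xF9): reg=0xE7
After byte 3 (0x9A): reg=0x74
After byte 4 (0x98): reg=0x8A

Answer: 0x8A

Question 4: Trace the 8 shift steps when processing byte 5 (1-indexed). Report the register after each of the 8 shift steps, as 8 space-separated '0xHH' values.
Answer: 0x33 0x66 0xCC 0x9F 0x39 0x72 0xE4 0xCF

Derivation:
After byte 1 (0x7D): reg=0xD8
After byte 2 (0xF9): reg=0xE7
After byte 3 (0x9A): reg=0x74
After byte 4 (0x98): reg=0x8A
Register before byte 5: 0x8A
After XOR with byte 0x10: 0x9A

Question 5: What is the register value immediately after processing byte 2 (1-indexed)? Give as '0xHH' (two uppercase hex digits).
Answer: 0xE7

Derivation:
After byte 1 (0x7D): reg=0xD8
After byte 2 (0xF9): reg=0xE7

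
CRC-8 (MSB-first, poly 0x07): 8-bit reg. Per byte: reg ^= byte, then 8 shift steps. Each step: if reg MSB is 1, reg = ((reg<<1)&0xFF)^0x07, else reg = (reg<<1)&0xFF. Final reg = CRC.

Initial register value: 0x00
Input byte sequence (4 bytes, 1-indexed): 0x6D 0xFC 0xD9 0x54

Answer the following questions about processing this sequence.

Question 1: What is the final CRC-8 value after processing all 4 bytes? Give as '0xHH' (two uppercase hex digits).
After byte 1 (0x6D): reg=0x04
After byte 2 (0xFC): reg=0xE6
After byte 3 (0xD9): reg=0xBD
After byte 4 (0x54): reg=0x91

Answer: 0x91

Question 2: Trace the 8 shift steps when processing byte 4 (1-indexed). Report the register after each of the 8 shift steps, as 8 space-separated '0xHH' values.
After byte 1 (0x6D): reg=0x04
After byte 2 (0xFC): reg=0xE6
After byte 3 (0xD9): reg=0xBD
Register before byte 4: 0xBD
After XOR with byte 0x54: 0xE9

Answer: 0xD5 0xAD 0x5D 0xBA 0x73 0xE6 0xCB 0x91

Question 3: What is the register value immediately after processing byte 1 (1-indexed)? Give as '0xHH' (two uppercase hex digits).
Answer: 0x04

Derivation:
After byte 1 (0x6D): reg=0x04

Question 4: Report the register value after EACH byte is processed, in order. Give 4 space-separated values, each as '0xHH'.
0x04 0xE6 0xBD 0x91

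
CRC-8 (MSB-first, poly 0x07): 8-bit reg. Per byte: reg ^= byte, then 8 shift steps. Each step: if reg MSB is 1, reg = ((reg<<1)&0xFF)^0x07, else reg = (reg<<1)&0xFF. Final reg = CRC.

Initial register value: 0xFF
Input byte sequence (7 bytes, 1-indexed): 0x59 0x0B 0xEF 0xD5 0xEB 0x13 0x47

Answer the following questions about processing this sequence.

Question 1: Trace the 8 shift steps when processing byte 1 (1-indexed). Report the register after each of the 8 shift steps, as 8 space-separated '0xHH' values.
Answer: 0x4B 0x96 0x2B 0x56 0xAC 0x5F 0xBE 0x7B

Derivation:
Register before byte 1: 0xFF
After XOR with byte 0x59: 0xA6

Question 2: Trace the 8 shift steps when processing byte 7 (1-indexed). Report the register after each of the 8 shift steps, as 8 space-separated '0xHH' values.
After byte 1 (0x59): reg=0x7B
After byte 2 (0x0B): reg=0x57
After byte 3 (0xEF): reg=0x21
After byte 4 (0xD5): reg=0xC2
After byte 5 (0xEB): reg=0xDF
After byte 6 (0x13): reg=0x6A
Register before byte 7: 0x6A
After XOR with byte 0x47: 0x2D

Answer: 0x5A 0xB4 0x6F 0xDE 0xBB 0x71 0xE2 0xC3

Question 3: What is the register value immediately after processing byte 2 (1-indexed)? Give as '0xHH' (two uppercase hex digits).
After byte 1 (0x59): reg=0x7B
After byte 2 (0x0B): reg=0x57

Answer: 0x57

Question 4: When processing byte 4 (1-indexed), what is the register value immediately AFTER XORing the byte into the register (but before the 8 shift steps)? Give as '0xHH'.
Register before byte 4: 0x21
Byte 4: 0xD5
0x21 XOR 0xD5 = 0xF4

Answer: 0xF4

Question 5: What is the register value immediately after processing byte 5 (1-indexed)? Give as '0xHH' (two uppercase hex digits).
After byte 1 (0x59): reg=0x7B
After byte 2 (0x0B): reg=0x57
After byte 3 (0xEF): reg=0x21
After byte 4 (0xD5): reg=0xC2
After byte 5 (0xEB): reg=0xDF

Answer: 0xDF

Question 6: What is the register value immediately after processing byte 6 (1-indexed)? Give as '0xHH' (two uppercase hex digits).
Answer: 0x6A

Derivation:
After byte 1 (0x59): reg=0x7B
After byte 2 (0x0B): reg=0x57
After byte 3 (0xEF): reg=0x21
After byte 4 (0xD5): reg=0xC2
After byte 5 (0xEB): reg=0xDF
After byte 6 (0x13): reg=0x6A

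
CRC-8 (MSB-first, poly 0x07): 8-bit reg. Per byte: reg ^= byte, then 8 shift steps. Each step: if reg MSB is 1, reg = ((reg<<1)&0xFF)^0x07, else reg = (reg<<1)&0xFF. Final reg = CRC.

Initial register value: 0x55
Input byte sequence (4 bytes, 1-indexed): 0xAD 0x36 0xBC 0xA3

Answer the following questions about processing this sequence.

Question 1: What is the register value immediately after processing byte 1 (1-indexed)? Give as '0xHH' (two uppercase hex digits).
Answer: 0xE6

Derivation:
After byte 1 (0xAD): reg=0xE6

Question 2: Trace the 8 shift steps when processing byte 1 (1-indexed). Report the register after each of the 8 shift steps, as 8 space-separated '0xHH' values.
Answer: 0xF7 0xE9 0xD5 0xAD 0x5D 0xBA 0x73 0xE6

Derivation:
Register before byte 1: 0x55
After XOR with byte 0xAD: 0xF8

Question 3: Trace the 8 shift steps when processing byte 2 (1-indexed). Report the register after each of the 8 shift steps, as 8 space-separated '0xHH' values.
Answer: 0xA7 0x49 0x92 0x23 0x46 0x8C 0x1F 0x3E

Derivation:
After byte 1 (0xAD): reg=0xE6
Register before byte 2: 0xE6
After XOR with byte 0x36: 0xD0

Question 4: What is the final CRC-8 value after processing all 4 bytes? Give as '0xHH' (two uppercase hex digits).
Answer: 0xFC

Derivation:
After byte 1 (0xAD): reg=0xE6
After byte 2 (0x36): reg=0x3E
After byte 3 (0xBC): reg=0x87
After byte 4 (0xA3): reg=0xFC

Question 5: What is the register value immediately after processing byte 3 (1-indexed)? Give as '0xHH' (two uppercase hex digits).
After byte 1 (0xAD): reg=0xE6
After byte 2 (0x36): reg=0x3E
After byte 3 (0xBC): reg=0x87

Answer: 0x87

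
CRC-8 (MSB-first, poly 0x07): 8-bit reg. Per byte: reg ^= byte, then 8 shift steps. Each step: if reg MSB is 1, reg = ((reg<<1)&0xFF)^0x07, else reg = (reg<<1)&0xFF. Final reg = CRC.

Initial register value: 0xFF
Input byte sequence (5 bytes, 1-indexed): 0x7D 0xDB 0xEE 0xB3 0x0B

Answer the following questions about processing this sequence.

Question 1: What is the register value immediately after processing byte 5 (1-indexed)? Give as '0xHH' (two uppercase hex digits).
Answer: 0xB7

Derivation:
After byte 1 (0x7D): reg=0x87
After byte 2 (0xDB): reg=0x93
After byte 3 (0xEE): reg=0x74
After byte 4 (0xB3): reg=0x5B
After byte 5 (0x0B): reg=0xB7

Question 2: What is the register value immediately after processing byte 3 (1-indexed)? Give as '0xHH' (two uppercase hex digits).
After byte 1 (0x7D): reg=0x87
After byte 2 (0xDB): reg=0x93
After byte 3 (0xEE): reg=0x74

Answer: 0x74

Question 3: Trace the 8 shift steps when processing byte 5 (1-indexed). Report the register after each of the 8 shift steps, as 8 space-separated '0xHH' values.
Answer: 0xA0 0x47 0x8E 0x1B 0x36 0x6C 0xD8 0xB7

Derivation:
After byte 1 (0x7D): reg=0x87
After byte 2 (0xDB): reg=0x93
After byte 3 (0xEE): reg=0x74
After byte 4 (0xB3): reg=0x5B
Register before byte 5: 0x5B
After XOR with byte 0x0B: 0x50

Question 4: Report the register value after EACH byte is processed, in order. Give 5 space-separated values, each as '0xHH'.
0x87 0x93 0x74 0x5B 0xB7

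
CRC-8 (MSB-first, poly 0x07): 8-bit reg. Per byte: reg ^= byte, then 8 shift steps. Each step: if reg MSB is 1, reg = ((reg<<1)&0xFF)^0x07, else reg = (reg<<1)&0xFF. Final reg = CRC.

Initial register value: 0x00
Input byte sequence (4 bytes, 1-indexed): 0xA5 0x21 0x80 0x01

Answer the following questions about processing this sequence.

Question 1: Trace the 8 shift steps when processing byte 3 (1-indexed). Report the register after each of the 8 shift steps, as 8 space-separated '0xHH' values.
Answer: 0x7C 0xF8 0xF7 0xE9 0xD5 0xAD 0x5D 0xBA

Derivation:
After byte 1 (0xA5): reg=0x72
After byte 2 (0x21): reg=0xBE
Register before byte 3: 0xBE
After XOR with byte 0x80: 0x3E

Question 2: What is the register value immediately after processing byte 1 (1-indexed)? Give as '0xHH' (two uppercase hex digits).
After byte 1 (0xA5): reg=0x72

Answer: 0x72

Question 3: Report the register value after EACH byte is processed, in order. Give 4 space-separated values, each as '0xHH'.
0x72 0xBE 0xBA 0x28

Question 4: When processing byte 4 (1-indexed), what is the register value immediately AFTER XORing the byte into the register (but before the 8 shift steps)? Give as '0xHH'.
Answer: 0xBB

Derivation:
Register before byte 4: 0xBA
Byte 4: 0x01
0xBA XOR 0x01 = 0xBB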